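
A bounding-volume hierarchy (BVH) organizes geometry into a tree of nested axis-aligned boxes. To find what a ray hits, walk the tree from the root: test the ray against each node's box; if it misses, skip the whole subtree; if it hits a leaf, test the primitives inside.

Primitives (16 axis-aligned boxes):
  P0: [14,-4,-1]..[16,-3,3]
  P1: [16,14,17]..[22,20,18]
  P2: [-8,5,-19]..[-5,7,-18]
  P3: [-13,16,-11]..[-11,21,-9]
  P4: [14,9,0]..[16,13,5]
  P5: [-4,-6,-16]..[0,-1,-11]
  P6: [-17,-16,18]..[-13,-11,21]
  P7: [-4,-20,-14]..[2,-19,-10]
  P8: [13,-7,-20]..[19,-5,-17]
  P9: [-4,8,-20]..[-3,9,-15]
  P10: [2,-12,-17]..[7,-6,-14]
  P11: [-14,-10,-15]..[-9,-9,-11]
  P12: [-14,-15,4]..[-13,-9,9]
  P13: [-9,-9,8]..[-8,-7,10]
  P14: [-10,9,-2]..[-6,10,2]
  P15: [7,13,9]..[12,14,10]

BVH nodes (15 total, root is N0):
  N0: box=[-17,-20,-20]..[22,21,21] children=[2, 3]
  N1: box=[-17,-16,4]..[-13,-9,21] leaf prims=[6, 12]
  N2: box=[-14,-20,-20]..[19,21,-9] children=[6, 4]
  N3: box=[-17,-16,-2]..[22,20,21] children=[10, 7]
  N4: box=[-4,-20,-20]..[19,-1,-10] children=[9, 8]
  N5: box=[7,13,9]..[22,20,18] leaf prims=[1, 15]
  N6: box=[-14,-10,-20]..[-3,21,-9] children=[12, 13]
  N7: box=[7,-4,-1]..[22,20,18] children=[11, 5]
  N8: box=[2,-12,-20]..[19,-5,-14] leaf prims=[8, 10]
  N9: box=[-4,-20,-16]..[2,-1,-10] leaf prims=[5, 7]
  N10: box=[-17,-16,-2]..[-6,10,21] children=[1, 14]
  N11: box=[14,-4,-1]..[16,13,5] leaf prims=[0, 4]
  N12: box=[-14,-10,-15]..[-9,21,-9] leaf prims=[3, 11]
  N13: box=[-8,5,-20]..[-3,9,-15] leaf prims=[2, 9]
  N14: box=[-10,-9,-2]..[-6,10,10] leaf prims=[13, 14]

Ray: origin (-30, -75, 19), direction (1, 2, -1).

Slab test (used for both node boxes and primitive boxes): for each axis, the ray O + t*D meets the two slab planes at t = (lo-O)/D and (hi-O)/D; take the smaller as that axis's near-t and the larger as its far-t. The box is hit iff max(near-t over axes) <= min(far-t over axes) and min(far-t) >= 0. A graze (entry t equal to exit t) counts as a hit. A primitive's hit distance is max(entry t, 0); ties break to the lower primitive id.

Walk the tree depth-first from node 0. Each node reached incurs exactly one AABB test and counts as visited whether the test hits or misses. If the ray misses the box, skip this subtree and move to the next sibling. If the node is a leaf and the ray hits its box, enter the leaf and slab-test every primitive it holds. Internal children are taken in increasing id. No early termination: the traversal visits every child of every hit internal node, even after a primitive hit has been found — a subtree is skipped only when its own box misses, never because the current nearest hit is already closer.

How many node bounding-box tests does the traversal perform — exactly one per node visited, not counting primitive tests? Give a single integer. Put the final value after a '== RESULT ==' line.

Trace the traversal:
N0 x:[13,52] y:[55/2,48] z:[-2,39] -> hit [55/2,39], descend [2, 3]
  N2 x:[16,49] y:[55/2,48] z:[28,39] -> hit [28,39], descend [4, 6]
    N4 x:[26,49] y:[55/2,37] z:[29,39] -> hit [29,37], descend [8, 9]
      N8 x:[32,49] y:[63/2,35] z:[33,39] -> hit [33,35] leaf, test {P8(miss), P10@t=33}
      N9 x:[26,32] y:[55/2,37] z:[29,35] -> hit [29,32] leaf, test {P5(miss), P7(miss)}
    N6 x:[16,27] y:[65/2,48] z:[28,39] -> miss, prune
  N3 x:[13,52] y:[59/2,95/2] z:[-2,21] -> miss, prune

7 AABB tests over nodes [0, 2, 4, 8, 9, 6, 3]; 2 leaves entered; closest P10.

== RESULT ==
7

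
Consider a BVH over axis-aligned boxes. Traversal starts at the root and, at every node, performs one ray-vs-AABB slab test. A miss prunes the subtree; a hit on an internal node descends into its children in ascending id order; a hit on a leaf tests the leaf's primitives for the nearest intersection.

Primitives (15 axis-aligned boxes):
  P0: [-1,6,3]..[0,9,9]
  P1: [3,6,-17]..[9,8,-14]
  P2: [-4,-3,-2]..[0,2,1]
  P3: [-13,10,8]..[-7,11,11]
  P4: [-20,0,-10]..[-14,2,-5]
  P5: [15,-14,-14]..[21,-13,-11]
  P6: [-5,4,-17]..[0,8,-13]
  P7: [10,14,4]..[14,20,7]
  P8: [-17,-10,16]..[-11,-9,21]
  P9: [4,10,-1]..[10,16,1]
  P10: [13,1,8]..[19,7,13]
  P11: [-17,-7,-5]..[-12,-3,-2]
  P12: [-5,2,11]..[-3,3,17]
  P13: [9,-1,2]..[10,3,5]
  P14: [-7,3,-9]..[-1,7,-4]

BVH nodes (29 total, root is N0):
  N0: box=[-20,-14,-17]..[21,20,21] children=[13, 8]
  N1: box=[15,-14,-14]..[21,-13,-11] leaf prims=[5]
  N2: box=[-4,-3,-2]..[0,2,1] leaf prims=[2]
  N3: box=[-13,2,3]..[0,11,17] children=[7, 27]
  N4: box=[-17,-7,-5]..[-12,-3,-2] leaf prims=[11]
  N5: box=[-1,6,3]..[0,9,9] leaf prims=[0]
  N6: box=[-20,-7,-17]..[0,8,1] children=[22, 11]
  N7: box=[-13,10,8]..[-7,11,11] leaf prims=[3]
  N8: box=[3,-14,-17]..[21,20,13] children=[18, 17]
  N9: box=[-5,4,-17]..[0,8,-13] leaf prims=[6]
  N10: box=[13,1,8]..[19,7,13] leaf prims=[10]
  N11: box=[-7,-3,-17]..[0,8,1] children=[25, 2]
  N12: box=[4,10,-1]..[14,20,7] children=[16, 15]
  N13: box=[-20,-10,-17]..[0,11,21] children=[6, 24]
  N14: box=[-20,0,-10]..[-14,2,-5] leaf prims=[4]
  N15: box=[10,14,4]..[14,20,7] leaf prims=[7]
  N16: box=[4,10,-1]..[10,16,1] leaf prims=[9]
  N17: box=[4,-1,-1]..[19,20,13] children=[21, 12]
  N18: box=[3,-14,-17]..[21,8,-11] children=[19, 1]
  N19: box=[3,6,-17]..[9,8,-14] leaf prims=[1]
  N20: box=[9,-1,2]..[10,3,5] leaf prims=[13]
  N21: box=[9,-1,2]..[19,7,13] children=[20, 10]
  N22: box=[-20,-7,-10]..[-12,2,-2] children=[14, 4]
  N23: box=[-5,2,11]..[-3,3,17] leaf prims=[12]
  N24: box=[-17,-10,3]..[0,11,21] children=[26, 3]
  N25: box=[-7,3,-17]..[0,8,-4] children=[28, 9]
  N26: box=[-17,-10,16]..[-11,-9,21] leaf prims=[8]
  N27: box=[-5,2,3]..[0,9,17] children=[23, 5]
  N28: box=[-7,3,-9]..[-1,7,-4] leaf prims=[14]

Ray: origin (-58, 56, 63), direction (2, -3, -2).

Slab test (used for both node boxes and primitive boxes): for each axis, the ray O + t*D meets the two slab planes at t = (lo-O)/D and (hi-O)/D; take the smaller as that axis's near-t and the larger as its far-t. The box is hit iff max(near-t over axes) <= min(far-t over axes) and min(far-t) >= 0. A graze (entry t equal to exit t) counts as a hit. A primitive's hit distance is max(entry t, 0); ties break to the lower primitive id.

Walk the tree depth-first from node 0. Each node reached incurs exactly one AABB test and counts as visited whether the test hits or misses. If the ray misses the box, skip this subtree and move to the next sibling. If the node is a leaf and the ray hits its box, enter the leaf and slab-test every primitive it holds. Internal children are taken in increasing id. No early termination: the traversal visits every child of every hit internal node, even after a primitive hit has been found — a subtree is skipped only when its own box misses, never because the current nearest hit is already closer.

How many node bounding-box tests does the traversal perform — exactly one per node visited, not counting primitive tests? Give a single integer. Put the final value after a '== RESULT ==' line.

Walk:
N0 x:[19,79/2] y:[12,70/3] z:[21,40] -> hit [21,70/3], descend [8, 13]
  N8 x:[61/2,79/2] y:[12,70/3] z:[25,40] -> miss, prune
  N13 x:[19,29] y:[15,22] z:[21,40] -> hit [21,22], descend [6, 24]
    N6 x:[19,29] y:[16,21] z:[31,40] -> miss, prune
    N24 x:[41/2,29] y:[15,22] z:[21,30] -> hit [21,22], descend [3, 26]
      N3 x:[45/2,29] y:[15,18] z:[23,30] -> miss, prune
      N26 x:[41/2,47/2] y:[65/3,22] z:[21,47/2] -> hit [65/3,22] leaf, test {P8@t=65/3}

order=[0, 8, 13, 6, 24, 3, 26]  |boxes|=7  |leaves|=1  hit=P8

== RESULT ==
7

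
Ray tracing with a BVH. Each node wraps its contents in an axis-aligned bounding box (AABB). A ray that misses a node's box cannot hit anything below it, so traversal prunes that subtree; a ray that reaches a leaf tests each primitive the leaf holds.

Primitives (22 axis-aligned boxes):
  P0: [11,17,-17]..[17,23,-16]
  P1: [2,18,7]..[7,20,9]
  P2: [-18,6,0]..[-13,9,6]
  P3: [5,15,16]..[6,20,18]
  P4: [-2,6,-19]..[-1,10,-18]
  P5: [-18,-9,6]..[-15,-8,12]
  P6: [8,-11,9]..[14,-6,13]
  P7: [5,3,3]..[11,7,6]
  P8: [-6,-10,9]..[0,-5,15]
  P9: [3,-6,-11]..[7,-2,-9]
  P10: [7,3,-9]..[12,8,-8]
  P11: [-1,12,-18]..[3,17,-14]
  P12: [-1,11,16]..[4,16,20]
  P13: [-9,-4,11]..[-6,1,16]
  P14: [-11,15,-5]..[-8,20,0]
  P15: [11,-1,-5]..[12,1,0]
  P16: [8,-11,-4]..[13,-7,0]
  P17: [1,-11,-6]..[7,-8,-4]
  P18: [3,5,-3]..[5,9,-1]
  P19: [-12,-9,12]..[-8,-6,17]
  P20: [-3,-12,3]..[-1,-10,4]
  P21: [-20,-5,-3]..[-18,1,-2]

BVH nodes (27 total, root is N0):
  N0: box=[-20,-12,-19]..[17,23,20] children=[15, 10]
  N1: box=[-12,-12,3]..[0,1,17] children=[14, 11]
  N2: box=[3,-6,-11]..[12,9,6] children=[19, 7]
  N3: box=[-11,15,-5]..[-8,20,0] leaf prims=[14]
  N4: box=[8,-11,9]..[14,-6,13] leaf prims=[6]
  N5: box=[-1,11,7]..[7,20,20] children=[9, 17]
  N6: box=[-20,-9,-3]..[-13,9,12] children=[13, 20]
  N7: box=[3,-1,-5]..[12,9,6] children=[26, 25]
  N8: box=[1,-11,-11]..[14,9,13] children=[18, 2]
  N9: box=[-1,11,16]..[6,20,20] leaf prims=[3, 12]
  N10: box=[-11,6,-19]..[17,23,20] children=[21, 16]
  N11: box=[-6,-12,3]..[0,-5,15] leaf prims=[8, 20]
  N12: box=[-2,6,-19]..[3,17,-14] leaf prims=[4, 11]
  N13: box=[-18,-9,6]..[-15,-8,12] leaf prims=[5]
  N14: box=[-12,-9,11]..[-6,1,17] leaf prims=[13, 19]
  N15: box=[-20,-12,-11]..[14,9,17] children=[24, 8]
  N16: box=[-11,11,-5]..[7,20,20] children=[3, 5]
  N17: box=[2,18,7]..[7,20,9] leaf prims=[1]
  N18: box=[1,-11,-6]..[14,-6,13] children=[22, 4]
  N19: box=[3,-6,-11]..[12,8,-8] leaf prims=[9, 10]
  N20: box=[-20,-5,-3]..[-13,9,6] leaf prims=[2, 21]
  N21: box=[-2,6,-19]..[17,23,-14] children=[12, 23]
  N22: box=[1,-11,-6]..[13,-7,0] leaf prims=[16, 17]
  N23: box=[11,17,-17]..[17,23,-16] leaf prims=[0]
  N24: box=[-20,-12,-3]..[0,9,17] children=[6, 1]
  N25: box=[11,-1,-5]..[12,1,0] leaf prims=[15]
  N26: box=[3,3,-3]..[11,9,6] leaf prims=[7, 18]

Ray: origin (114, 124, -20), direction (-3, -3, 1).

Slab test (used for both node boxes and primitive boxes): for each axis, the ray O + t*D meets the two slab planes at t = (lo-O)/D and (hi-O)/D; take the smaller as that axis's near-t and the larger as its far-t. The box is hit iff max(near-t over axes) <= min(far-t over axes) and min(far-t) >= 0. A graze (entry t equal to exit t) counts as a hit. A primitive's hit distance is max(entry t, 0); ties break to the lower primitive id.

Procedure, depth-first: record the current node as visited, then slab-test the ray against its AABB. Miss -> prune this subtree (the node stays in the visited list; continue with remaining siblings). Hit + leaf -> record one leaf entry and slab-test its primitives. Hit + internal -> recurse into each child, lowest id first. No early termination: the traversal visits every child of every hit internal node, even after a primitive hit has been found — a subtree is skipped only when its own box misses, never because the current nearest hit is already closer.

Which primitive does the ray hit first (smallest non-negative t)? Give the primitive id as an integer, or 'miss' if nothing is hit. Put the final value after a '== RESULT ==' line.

Trace the traversal:
N0 x:[97/3,134/3] y:[101/3,136/3] z:[1,40] -> hit [101/3,40], descend [10, 15]
  N10 x:[97/3,125/3] y:[101/3,118/3] z:[1,40] -> hit [101/3,118/3], descend [16, 21]
    N16 x:[107/3,125/3] y:[104/3,113/3] z:[15,40] -> hit [107/3,113/3], descend [3, 5]
      N3 x:[122/3,125/3] y:[104/3,109/3] z:[15,20] -> miss, prune
      N5 x:[107/3,115/3] y:[104/3,113/3] z:[27,40] -> hit [107/3,113/3], descend [9, 17]
        N9 x:[36,115/3] y:[104/3,113/3] z:[36,40] -> hit [36,113/3] leaf, test {P3@t=36, P12@t=110/3}
        N17 x:[107/3,112/3] y:[104/3,106/3] z:[27,29] -> miss, prune
    N21 x:[97/3,116/3] y:[101/3,118/3] z:[1,6] -> miss, prune
  N15 x:[100/3,134/3] y:[115/3,136/3] z:[9,37] -> miss, prune

Summary -> nodes [0, 10, 16, 3, 5, 9, 17, 21, 15]; box-tests=9; leaf-entries=1; first=P3

== RESULT ==
3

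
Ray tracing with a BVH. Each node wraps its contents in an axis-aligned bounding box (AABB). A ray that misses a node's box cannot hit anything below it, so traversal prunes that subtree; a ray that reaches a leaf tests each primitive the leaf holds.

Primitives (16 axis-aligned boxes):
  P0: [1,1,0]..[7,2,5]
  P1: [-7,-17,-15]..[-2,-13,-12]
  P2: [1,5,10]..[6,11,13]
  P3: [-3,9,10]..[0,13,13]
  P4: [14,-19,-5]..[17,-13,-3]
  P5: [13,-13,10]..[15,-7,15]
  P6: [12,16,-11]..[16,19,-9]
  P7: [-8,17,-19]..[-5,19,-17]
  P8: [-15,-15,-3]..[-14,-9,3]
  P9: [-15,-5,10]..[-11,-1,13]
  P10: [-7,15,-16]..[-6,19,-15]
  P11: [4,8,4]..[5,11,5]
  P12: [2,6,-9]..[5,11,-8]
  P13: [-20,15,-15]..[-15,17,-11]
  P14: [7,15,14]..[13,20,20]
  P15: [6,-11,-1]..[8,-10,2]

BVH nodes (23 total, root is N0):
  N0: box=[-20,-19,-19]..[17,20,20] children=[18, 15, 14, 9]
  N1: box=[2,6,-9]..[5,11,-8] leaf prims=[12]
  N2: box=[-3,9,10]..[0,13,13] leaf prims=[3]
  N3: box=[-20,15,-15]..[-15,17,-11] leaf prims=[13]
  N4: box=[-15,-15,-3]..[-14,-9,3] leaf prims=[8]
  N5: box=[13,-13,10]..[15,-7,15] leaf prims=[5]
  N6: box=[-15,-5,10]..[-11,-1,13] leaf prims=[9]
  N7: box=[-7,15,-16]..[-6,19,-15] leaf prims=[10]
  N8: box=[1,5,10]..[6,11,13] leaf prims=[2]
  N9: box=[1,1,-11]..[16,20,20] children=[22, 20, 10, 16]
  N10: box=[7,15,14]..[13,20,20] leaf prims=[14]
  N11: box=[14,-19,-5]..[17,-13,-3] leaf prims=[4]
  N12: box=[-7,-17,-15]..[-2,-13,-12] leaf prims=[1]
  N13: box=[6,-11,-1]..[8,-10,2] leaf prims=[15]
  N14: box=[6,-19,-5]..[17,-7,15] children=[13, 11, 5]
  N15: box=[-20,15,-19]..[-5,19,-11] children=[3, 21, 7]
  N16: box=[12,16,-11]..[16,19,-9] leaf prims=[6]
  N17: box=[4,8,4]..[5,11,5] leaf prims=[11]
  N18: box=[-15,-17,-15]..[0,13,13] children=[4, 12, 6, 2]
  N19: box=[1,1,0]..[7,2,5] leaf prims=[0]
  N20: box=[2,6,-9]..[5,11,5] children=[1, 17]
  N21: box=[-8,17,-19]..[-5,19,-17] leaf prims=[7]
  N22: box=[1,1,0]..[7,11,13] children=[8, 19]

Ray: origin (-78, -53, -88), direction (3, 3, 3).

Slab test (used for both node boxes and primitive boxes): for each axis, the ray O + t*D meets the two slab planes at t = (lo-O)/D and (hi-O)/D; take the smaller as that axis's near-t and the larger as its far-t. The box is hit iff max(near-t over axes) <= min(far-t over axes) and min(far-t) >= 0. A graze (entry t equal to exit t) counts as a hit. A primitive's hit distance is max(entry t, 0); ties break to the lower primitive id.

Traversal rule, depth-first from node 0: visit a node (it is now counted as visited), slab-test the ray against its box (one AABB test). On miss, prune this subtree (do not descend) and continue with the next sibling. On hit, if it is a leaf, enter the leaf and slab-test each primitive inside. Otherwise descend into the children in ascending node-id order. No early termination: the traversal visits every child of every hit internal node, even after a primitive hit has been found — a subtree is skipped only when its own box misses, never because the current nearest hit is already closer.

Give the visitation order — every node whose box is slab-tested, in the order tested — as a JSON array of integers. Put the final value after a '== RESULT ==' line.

Traverse from the root:
N0 x:[58/3,95/3] y:[34/3,73/3] z:[23,36] -> hit [23,73/3], descend [9, 14, 15, 18]
  N9 x:[79/3,94/3] y:[18,73/3] z:[77/3,36] -> miss, prune
  N14 x:[28,95/3] y:[34/3,46/3] z:[83/3,103/3] -> miss, prune
  N15 x:[58/3,73/3] y:[68/3,24] z:[23,77/3] -> hit [23,24], descend [3, 7, 21]
    N3 x:[58/3,21] y:[68/3,70/3] z:[73/3,77/3] -> miss, prune
    N7 x:[71/3,24] y:[68/3,24] z:[24,73/3] -> hit [24,24] leaf, test {P10@t=24}
    N21 x:[70/3,73/3] y:[70/3,24] z:[23,71/3] -> hit [70/3,71/3] leaf, test {P7@t=70/3}
  N18 x:[21,26] y:[12,22] z:[73/3,101/3] -> miss, prune

Summary -> nodes [0, 9, 14, 15, 3, 7, 21, 18]; box-tests=8; leaf-entries=2; first=P7

== RESULT ==
[0, 9, 14, 15, 3, 7, 21, 18]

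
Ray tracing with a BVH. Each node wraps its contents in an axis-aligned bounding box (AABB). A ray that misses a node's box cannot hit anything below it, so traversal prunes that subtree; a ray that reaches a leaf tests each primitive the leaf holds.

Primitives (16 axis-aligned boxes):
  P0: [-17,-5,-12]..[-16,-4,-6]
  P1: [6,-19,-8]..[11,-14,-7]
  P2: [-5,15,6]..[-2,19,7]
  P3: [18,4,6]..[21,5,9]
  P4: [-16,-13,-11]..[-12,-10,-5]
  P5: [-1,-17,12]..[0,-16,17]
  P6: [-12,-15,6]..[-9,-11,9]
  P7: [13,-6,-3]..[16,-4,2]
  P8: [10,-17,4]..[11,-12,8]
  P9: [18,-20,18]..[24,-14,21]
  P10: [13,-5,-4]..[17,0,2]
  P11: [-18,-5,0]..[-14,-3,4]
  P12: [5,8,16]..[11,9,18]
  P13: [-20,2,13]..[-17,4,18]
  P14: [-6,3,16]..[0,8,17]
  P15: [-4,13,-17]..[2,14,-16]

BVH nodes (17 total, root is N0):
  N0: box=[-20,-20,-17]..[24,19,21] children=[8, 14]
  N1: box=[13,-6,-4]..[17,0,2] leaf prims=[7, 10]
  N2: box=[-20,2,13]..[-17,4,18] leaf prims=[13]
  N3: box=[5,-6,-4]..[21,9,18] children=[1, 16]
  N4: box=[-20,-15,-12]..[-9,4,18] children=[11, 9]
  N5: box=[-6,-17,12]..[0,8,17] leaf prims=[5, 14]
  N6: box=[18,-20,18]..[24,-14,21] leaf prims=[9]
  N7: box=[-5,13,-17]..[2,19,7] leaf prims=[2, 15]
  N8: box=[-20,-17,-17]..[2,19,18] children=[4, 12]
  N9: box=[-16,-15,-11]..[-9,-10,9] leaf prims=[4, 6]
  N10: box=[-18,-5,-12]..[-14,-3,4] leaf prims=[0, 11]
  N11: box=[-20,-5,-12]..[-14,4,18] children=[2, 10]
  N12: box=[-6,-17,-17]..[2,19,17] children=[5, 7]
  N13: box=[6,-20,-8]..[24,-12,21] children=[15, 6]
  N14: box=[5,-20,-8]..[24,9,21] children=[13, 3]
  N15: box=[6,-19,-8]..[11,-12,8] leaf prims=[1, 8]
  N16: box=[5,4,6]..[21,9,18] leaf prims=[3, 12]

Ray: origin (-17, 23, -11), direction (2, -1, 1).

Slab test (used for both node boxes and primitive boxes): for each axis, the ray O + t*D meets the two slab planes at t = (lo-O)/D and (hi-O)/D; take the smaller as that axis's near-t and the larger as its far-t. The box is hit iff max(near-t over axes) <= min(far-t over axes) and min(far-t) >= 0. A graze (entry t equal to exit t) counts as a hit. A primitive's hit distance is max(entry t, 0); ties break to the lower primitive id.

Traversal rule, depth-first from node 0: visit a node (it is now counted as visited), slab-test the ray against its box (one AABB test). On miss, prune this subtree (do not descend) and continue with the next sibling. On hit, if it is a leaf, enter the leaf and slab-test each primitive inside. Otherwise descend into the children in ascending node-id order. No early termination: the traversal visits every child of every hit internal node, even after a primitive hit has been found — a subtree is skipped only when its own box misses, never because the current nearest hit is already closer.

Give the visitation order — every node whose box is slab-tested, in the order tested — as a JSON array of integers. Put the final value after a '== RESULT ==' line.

Walk:
N0 x:[-3/2,41/2] y:[4,43] z:[-6,32] -> hit [4,41/2], descend [8, 14]
  N8 x:[-3/2,19/2] y:[4,40] z:[-6,29] -> hit [4,19/2], descend [4, 12]
    N4 x:[-3/2,4] y:[19,38] z:[-1,29] -> miss, prune
    N12 x:[11/2,19/2] y:[4,40] z:[-6,28] -> hit [11/2,19/2], descend [5, 7]
      N5 x:[11/2,17/2] y:[15,40] z:[23,28] -> miss, prune
      N7 x:[6,19/2] y:[4,10] z:[-6,18] -> hit [6,19/2] leaf, test {P2(miss), P15(miss)}
  N14 x:[11,41/2] y:[14,43] z:[3,32] -> hit [14,41/2], descend [3, 13]
    N3 x:[11,19] y:[14,29] z:[7,29] -> hit [14,19], descend [1, 16]
      N1 x:[15,17] y:[23,29] z:[7,13] -> miss, prune
      N16 x:[11,19] y:[14,19] z:[17,29] -> hit [17,19] leaf, test {P3@t=18, P12(miss)}
    N13 x:[23/2,41/2] y:[35,43] z:[3,32] -> miss, prune

order=[0, 8, 4, 12, 5, 7, 14, 3, 1, 16, 13]  |boxes|=11  |leaves|=2  hit=P3

== RESULT ==
[0, 8, 4, 12, 5, 7, 14, 3, 1, 16, 13]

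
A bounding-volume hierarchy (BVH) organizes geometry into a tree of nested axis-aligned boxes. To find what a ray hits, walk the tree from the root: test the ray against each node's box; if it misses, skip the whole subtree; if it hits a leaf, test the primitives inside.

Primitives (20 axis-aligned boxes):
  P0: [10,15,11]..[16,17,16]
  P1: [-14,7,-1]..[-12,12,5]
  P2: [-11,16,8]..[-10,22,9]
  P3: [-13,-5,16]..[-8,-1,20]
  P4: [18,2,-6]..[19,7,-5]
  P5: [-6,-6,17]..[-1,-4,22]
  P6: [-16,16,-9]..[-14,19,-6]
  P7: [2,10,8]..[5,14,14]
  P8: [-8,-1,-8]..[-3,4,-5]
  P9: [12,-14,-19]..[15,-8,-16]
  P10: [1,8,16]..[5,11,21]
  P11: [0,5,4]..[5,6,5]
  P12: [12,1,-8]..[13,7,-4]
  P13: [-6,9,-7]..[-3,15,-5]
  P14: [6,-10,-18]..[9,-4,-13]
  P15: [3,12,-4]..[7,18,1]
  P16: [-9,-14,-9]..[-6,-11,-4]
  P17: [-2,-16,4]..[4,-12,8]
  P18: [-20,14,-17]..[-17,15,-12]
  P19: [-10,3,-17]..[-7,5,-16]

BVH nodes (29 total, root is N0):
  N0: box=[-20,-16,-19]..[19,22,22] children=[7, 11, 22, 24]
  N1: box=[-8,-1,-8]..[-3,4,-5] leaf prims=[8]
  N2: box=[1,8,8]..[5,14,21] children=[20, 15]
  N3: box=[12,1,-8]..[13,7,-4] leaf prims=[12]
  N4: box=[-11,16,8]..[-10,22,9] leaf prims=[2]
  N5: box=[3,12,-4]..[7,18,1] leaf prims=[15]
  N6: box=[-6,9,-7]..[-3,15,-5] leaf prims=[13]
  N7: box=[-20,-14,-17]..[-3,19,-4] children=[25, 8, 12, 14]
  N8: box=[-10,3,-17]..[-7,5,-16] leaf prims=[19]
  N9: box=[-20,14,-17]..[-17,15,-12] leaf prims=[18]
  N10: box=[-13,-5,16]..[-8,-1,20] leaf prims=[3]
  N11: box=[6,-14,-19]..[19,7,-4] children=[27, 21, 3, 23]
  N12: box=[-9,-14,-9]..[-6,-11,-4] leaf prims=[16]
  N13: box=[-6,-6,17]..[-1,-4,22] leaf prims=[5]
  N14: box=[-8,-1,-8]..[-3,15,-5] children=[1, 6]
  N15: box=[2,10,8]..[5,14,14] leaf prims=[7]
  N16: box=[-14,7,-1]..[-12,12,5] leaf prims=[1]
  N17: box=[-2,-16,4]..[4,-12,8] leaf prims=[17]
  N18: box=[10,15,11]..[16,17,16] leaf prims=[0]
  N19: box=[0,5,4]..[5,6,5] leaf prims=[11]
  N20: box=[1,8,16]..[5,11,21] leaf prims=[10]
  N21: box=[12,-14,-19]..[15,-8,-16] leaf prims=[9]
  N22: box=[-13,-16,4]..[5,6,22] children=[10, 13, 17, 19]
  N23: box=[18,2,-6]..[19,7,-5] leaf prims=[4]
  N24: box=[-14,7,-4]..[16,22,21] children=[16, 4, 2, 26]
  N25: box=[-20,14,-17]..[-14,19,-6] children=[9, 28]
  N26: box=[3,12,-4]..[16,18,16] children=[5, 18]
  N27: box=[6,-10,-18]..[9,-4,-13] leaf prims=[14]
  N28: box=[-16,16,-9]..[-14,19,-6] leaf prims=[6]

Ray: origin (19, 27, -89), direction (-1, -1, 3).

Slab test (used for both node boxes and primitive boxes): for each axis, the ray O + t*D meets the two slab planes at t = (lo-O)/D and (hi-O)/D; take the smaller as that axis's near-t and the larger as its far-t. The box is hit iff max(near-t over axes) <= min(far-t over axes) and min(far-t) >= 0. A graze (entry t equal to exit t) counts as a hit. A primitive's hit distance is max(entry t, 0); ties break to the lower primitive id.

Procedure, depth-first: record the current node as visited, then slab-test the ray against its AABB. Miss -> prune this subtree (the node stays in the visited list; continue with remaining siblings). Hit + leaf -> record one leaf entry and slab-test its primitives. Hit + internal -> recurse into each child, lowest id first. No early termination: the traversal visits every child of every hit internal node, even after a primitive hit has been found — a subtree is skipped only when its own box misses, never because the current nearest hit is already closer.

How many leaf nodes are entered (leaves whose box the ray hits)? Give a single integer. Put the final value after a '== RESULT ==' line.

Walk:
N0 x:[0,39] y:[5,43] z:[70/3,37] -> hit [70/3,37], descend [7, 11, 22, 24]
  N7 x:[22,39] y:[8,41] z:[24,85/3] -> hit [24,85/3], descend [8, 12, 14, 25]
    N8 x:[26,29] y:[22,24] z:[24,73/3] -> miss, prune
    N12 x:[25,28] y:[38,41] z:[80/3,85/3] -> miss, prune
    N14 x:[22,27] y:[12,28] z:[27,28] -> hit [27,27], descend [1, 6]
      N1 x:[22,27] y:[23,28] z:[27,28] -> hit [27,27] leaf, test {P8@t=27}
      N6 x:[22,25] y:[12,18] z:[82/3,28] -> miss, prune
    N25 x:[33,39] y:[8,13] z:[24,83/3] -> miss, prune
  N11 x:[0,13] y:[20,41] z:[70/3,85/3] -> miss, prune
  N22 x:[14,32] y:[21,43] z:[31,37] -> hit [31,32], descend [10, 13, 17, 19]
    N10 x:[27,32] y:[28,32] z:[35,109/3] -> miss, prune
    N13 x:[20,25] y:[31,33] z:[106/3,37] -> miss, prune
    N17 x:[15,21] y:[39,43] z:[31,97/3] -> miss, prune
    N19 x:[14,19] y:[21,22] z:[31,94/3] -> miss, prune
  N24 x:[3,33] y:[5,20] z:[85/3,110/3] -> miss, prune

order=[0, 7, 8, 12, 14, 1, 6, 25, 11, 22, 10, 13, 17, 19, 24]  |boxes|=15  |leaves|=1  hit=P8

== RESULT ==
1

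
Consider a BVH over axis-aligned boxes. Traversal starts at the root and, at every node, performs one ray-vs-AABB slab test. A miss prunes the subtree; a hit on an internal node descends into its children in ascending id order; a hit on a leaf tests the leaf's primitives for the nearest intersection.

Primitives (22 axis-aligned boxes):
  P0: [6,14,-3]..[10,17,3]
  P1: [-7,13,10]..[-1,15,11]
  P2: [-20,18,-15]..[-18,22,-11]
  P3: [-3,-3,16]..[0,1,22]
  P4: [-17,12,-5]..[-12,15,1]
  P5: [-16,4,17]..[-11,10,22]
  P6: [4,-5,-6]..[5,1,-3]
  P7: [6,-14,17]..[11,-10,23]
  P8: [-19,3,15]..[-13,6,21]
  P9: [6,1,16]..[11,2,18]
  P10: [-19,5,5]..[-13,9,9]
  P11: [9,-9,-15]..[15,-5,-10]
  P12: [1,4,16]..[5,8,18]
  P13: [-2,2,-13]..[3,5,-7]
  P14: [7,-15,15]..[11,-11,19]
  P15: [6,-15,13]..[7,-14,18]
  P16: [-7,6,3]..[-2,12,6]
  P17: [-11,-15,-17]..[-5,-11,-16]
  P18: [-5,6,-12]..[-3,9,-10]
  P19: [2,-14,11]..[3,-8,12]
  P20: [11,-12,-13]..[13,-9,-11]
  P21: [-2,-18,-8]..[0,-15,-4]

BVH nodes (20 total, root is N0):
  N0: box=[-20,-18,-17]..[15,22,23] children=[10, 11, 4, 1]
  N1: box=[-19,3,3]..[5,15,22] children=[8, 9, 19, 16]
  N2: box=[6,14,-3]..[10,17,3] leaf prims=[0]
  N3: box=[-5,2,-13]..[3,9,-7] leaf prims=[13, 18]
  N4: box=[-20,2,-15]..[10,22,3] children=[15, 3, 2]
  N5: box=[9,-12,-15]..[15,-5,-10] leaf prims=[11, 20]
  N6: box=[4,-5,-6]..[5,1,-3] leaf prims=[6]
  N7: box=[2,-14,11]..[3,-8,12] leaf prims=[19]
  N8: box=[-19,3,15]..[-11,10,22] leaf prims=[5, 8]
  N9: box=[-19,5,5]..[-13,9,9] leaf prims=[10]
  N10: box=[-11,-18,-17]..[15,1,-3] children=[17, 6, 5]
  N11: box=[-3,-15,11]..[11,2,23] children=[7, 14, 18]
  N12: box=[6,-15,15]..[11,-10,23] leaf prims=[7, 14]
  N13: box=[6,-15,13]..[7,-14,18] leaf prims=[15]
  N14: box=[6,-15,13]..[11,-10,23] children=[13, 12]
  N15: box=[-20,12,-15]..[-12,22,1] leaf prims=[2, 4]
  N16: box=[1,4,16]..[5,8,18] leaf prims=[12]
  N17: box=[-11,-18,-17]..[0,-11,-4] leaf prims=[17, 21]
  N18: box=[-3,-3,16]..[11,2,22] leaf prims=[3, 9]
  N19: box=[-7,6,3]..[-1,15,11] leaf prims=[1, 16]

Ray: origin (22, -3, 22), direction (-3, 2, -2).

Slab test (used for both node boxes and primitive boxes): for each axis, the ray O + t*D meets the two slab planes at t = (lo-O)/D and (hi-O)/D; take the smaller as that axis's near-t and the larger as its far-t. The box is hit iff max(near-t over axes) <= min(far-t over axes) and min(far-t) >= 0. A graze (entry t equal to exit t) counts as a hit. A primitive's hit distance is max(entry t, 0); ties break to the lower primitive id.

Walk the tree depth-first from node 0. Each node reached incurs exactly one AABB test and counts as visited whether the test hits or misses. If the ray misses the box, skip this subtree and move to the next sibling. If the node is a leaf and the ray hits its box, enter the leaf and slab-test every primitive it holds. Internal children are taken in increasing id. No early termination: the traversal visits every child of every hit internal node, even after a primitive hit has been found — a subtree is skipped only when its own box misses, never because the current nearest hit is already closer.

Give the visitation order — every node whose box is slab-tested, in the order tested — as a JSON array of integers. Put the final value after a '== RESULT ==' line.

Traverse from the root:
N0 x:[7/3,14] y:[-15/2,25/2] z:[-1/2,39/2] -> hit [7/3,25/2], descend [1, 4, 10, 11]
  N1 x:[17/3,41/3] y:[3,9] z:[0,19/2] -> hit [17/3,9], descend [8, 9, 16, 19]
    N8 x:[11,41/3] y:[3,13/2] z:[0,7/2] -> miss, prune
    N9 x:[35/3,41/3] y:[4,6] z:[13/2,17/2] -> miss, prune
    N16 x:[17/3,7] y:[7/2,11/2] z:[2,3] -> miss, prune
    N19 x:[23/3,29/3] y:[9/2,9] z:[11/2,19/2] -> hit [23/3,9] leaf, test {P1(miss), P16(miss)}
  N4 x:[4,14] y:[5/2,25/2] z:[19/2,37/2] -> hit [19/2,25/2], descend [2, 3, 15]
    N2 x:[4,16/3] y:[17/2,10] z:[19/2,25/2] -> miss, prune
    N3 x:[19/3,9] y:[5/2,6] z:[29/2,35/2] -> miss, prune
    N15 x:[34/3,14] y:[15/2,25/2] z:[21/2,37/2] -> hit [34/3,25/2] leaf, test {P2(miss), P4(miss)}
  N10 x:[7/3,11] y:[-15/2,2] z:[25/2,39/2] -> miss, prune
  N11 x:[11/3,25/3] y:[-6,5/2] z:[-1/2,11/2] -> miss, prune

Visited [0, 1, 8, 9, 16, 19, 4, 2, 3, 15, 10, 11]. Tests: 12 box, 2 leaf. Nearest: miss.

== RESULT ==
[0, 1, 8, 9, 16, 19, 4, 2, 3, 15, 10, 11]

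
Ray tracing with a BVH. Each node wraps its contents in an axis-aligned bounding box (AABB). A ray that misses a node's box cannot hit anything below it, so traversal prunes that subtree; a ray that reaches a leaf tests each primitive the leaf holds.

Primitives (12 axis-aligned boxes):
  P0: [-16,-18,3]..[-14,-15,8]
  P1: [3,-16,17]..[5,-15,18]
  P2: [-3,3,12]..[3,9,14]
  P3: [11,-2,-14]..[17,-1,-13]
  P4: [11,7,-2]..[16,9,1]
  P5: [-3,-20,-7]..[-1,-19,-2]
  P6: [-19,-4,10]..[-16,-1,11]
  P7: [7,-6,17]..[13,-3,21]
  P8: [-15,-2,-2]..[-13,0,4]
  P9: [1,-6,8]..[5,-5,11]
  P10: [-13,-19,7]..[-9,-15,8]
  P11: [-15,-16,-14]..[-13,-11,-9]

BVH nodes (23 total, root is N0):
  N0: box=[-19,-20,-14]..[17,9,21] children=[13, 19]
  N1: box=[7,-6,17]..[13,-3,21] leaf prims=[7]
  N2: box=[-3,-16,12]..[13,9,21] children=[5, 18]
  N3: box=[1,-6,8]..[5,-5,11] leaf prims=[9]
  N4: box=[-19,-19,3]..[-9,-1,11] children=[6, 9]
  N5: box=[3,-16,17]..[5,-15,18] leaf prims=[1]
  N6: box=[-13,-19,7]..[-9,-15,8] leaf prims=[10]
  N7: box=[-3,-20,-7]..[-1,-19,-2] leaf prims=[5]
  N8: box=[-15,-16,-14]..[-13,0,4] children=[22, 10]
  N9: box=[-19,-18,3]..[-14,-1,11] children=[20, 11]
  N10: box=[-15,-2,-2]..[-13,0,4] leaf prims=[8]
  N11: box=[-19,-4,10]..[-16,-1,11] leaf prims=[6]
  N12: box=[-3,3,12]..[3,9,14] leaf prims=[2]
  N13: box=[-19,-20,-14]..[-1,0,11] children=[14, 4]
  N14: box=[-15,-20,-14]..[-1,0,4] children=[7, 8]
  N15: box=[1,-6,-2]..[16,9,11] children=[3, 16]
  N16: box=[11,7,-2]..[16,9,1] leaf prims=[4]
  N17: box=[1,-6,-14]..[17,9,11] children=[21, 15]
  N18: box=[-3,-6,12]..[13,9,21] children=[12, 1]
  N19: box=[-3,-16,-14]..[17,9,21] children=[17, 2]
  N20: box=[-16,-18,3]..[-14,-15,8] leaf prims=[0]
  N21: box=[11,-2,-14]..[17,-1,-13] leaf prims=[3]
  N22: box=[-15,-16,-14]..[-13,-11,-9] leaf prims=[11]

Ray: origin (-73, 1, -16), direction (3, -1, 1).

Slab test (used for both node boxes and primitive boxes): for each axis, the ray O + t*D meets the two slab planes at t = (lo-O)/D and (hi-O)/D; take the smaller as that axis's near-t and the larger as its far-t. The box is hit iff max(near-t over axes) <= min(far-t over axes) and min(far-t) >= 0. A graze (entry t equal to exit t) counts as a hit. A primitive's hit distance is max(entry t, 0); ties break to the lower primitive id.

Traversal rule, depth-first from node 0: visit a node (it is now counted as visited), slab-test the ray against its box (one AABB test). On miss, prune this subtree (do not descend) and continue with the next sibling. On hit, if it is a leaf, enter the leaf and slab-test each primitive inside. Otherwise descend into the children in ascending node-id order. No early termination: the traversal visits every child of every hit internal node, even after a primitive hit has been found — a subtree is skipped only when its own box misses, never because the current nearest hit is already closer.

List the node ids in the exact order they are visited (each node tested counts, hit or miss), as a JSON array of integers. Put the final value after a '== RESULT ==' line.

Walk:
N0 x:[18,30] y:[-8,21] z:[2,37] -> hit [18,21], descend [13, 19]
  N13 x:[18,24] y:[1,21] z:[2,27] -> hit [18,21], descend [4, 14]
    N4 x:[18,64/3] y:[2,20] z:[19,27] -> hit [19,20], descend [6, 9]
      N6 x:[20,64/3] y:[16,20] z:[23,24] -> miss, prune
      N9 x:[18,59/3] y:[2,19] z:[19,27] -> hit [19,19], descend [11, 20]
        N11 x:[18,19] y:[2,5] z:[26,27] -> miss, prune
        N20 x:[19,59/3] y:[16,19] z:[19,24] -> hit [19,19] leaf, test {P0@t=19}
    N14 x:[58/3,24] y:[1,21] z:[2,20] -> hit [58/3,20], descend [7, 8]
      N7 x:[70/3,24] y:[20,21] z:[9,14] -> miss, prune
      N8 x:[58/3,20] y:[1,17] z:[2,20] -> miss, prune
  N19 x:[70/3,30] y:[-8,17] z:[2,37] -> miss, prune

Visited [0, 13, 4, 6, 9, 11, 20, 14, 7, 8, 19]. Tests: 11 box, 1 leaf. Nearest: P0.

== RESULT ==
[0, 13, 4, 6, 9, 11, 20, 14, 7, 8, 19]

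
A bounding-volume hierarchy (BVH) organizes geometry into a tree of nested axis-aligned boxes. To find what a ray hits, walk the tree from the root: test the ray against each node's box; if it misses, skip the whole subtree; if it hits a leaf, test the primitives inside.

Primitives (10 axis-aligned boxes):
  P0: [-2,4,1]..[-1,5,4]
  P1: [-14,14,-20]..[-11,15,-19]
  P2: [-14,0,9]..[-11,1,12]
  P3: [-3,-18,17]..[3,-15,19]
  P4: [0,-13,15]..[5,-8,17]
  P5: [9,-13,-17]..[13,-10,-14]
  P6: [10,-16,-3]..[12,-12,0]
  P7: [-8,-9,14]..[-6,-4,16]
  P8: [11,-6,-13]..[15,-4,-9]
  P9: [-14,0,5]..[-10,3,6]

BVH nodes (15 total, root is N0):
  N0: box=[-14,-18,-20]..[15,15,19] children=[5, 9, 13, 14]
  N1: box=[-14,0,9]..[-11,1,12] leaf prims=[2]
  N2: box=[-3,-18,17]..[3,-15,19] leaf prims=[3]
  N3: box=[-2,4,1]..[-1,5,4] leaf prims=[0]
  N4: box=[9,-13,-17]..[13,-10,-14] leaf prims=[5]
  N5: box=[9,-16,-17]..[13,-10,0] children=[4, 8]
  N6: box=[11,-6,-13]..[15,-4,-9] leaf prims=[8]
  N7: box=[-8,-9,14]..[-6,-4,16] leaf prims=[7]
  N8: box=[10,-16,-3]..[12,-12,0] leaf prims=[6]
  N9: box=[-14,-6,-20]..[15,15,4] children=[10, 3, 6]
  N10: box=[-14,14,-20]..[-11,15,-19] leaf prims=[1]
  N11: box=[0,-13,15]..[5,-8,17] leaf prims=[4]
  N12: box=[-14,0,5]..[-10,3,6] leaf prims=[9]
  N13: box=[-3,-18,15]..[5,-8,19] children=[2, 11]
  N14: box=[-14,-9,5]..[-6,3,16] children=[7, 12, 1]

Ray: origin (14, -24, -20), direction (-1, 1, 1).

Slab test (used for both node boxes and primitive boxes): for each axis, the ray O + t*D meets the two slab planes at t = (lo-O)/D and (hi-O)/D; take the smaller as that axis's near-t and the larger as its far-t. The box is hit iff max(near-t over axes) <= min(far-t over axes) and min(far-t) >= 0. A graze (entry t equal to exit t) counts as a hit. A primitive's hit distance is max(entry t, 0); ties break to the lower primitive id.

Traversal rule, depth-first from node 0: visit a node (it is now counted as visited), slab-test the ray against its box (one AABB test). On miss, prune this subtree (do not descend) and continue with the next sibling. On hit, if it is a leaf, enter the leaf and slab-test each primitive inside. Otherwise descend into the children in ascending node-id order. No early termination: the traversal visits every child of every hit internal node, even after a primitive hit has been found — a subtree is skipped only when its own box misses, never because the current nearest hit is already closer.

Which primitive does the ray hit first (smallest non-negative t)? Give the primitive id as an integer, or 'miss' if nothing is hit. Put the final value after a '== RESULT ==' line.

Trace the traversal:
N0 x:[-1,28] y:[6,39] z:[0,39] -> hit [6,28], descend [5, 9, 13, 14]
  N5 x:[1,5] y:[8,14] z:[3,20] -> miss, prune
  N9 x:[-1,28] y:[18,39] z:[0,24] -> hit [18,24], descend [3, 6, 10]
    N3 x:[15,16] y:[28,29] z:[21,24] -> miss, prune
    N6 x:[-1,3] y:[18,20] z:[7,11] -> miss, prune
    N10 x:[25,28] y:[38,39] z:[0,1] -> miss, prune
  N13 x:[9,17] y:[6,16] z:[35,39] -> miss, prune
  N14 x:[20,28] y:[15,27] z:[25,36] -> hit [25,27], descend [1, 7, 12]
    N1 x:[25,28] y:[24,25] z:[29,32] -> miss, prune
    N7 x:[20,22] y:[15,20] z:[34,36] -> miss, prune
    N12 x:[24,28] y:[24,27] z:[25,26] -> hit [25,26] leaf, test {P9@t=25}

Visited [0, 5, 9, 3, 6, 10, 13, 14, 1, 7, 12]. Tests: 11 box, 1 leaf. Nearest: P9.

== RESULT ==
9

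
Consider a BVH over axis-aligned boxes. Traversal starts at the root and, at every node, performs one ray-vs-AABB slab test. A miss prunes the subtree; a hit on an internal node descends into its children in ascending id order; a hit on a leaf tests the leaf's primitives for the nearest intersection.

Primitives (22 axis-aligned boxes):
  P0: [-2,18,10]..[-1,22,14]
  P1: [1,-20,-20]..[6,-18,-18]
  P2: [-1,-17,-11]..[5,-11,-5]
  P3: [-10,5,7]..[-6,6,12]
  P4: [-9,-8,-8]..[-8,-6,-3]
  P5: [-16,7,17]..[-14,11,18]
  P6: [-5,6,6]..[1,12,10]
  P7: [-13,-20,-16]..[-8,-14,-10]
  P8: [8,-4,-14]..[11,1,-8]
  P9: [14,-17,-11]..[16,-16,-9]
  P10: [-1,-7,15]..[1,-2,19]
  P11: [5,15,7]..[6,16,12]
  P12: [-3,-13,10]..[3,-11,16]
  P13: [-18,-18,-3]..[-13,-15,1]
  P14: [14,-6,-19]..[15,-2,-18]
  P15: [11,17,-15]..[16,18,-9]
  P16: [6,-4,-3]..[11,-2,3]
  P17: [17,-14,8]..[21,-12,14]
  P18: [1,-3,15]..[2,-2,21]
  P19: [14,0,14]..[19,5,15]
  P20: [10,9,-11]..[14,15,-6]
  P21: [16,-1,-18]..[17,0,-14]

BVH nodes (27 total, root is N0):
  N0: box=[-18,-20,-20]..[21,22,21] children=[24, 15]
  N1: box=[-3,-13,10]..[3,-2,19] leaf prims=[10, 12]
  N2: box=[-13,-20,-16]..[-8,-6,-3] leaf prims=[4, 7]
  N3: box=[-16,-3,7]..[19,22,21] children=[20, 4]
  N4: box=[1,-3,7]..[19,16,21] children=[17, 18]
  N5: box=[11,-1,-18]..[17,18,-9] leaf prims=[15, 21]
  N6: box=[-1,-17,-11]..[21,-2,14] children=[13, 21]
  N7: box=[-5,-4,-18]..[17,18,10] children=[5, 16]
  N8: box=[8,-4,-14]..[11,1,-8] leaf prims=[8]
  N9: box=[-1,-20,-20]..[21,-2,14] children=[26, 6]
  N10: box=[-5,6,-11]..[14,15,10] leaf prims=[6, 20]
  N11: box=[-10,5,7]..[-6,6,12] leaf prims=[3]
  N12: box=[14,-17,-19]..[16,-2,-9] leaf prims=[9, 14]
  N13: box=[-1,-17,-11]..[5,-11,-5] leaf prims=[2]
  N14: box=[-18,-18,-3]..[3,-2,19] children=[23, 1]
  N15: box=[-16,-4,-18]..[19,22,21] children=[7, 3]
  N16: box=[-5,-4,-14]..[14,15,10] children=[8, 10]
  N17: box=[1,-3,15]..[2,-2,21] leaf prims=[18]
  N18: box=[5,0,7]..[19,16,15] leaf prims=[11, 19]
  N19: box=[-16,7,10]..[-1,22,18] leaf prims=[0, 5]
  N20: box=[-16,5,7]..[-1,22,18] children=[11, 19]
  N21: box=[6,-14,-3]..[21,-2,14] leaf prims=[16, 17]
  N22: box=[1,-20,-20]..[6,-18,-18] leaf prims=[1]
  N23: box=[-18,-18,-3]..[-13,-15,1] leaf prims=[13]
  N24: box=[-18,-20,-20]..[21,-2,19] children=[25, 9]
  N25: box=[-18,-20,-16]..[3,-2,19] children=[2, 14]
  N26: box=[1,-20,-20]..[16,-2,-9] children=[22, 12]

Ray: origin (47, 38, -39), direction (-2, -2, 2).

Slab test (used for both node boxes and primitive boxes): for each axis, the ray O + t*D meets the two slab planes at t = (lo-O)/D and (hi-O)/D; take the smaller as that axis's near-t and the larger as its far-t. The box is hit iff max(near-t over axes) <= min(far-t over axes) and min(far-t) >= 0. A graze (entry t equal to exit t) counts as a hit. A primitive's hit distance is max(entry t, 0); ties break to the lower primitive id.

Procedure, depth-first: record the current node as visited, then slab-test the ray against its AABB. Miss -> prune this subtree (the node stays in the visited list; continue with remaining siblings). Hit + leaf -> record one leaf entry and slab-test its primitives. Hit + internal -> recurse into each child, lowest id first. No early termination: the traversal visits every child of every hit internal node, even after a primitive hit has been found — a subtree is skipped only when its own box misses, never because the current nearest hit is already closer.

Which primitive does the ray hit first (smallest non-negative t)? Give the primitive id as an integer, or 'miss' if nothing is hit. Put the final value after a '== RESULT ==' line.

Trace the traversal:
N0 x:[13,65/2] y:[8,29] z:[19/2,30] -> hit [13,29], descend [15, 24]
  N15 x:[14,63/2] y:[8,21] z:[21/2,30] -> hit [14,21], descend [3, 7]
    N3 x:[14,63/2] y:[8,41/2] z:[23,30] -> miss, prune
    N7 x:[15,26] y:[10,21] z:[21/2,49/2] -> hit [15,21], descend [5, 16]
      N5 x:[15,18] y:[10,39/2] z:[21/2,15] -> hit [15,15] leaf, test {P15(miss), P21(miss)}
      N16 x:[33/2,26] y:[23/2,21] z:[25/2,49/2] -> hit [33/2,21], descend [8, 10]
        N8 x:[18,39/2] y:[37/2,21] z:[25/2,31/2] -> miss, prune
        N10 x:[33/2,26] y:[23/2,16] z:[14,49/2] -> miss, prune
  N24 x:[13,65/2] y:[20,29] z:[19/2,29] -> hit [20,29], descend [9, 25]
    N9 x:[13,24] y:[20,29] z:[19/2,53/2] -> hit [20,24], descend [6, 26]
      N6 x:[13,24] y:[20,55/2] z:[14,53/2] -> hit [20,24], descend [13, 21]
        N13 x:[21,24] y:[49/2,55/2] z:[14,17] -> miss, prune
        N21 x:[13,41/2] y:[20,26] z:[18,53/2] -> hit [20,41/2] leaf, test {P16@t=20, P17(miss)}
      N26 x:[31/2,23] y:[20,29] z:[19/2,15] -> miss, prune
    N25 x:[22,65/2] y:[20,29] z:[23/2,29] -> hit [22,29], descend [2, 14]
      N2 x:[55/2,30] y:[22,29] z:[23/2,18] -> miss, prune
      N14 x:[22,65/2] y:[20,28] z:[18,29] -> hit [22,28], descend [1, 23]
        N1 x:[22,25] y:[20,51/2] z:[49/2,29] -> hit [49/2,25] leaf, test {P10(miss), P12@t=49/2}
        N23 x:[30,65/2] y:[53/2,28] z:[18,20] -> miss, prune

19 AABB tests over nodes [0, 15, 3, 7, 5, 16, 8, 10, 24, 9, 6, 13, 21, 26, 25, 2, 14, 1, 23]; 3 leaves entered; closest P16.

== RESULT ==
16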